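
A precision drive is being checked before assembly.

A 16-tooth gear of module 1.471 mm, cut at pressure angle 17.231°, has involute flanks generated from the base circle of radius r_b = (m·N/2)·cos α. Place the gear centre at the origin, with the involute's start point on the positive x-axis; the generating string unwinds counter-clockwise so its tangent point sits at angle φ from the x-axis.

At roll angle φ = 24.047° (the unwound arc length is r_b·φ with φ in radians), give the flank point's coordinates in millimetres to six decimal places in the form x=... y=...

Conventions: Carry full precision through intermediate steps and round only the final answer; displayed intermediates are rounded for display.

x=12.186597 y=0.272135

recognized (one wheel, involute flank): single-mesh tooth geometry, m = 1.471, N = 16
pitch radius r_p = m·N/2 = 1.471·16/2 = 11.768000
base radius r_b = r_p·cos α = 11.768000·cos 17.231° = 11.239831
roll angle φ = 24.047° = 0.41969933 rad
x = r_b·(cos φ + φ·sin φ) = 12.186597
y = r_b·(sin φ − φ·cos φ) = 0.272135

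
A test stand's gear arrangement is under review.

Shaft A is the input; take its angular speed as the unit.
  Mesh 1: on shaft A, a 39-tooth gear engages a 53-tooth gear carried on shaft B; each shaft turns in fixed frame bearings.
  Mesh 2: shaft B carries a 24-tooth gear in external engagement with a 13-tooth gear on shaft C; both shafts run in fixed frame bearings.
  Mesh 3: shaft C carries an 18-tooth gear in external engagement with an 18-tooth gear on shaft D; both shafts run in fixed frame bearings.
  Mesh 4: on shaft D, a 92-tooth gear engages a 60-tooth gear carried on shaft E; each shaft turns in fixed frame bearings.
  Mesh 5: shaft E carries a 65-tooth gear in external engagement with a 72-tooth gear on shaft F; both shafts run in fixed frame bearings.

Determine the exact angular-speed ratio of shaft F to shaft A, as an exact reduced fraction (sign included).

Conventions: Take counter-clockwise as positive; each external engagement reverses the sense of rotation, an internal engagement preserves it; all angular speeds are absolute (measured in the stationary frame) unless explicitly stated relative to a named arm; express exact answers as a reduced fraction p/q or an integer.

class = fixed-axis compound train [5 meshes; 5 ratios multiply, 5 sense flips]
mesh 1 [39T→53T]: running ratio 39/53, sense −
mesh 2 [24T→13T]: running ratio 72/53, sense +
mesh 3 [18T→18T]: running ratio 72/53, sense −
mesh 4 [92T→60T]: running ratio 552/265, sense +
mesh 5 [65T→72T]: running ratio 299/159, sense −
ω_out/ω_in = -299/159

-299/159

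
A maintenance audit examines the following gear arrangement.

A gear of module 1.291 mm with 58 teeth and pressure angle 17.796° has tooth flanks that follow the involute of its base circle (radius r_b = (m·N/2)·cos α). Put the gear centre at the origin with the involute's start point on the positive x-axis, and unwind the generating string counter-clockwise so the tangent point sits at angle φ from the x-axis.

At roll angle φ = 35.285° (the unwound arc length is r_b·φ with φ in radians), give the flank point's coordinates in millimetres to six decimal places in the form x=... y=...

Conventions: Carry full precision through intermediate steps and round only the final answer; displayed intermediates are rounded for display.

recognized (one wheel, involute flank): single-mesh tooth geometry, m = 1.291, N = 58
pitch radius r_p = m·N/2 = 1.291·58/2 = 37.439000
base radius r_b = r_p·cos α = 37.439000·cos 17.796° = 35.647571
roll angle φ = 35.285° = 0.61583943 rad
x = r_b·(cos φ + φ·sin φ) = 41.779836
y = r_b·(sin φ − φ·cos φ) = 2.671468

x=41.779836 y=2.671468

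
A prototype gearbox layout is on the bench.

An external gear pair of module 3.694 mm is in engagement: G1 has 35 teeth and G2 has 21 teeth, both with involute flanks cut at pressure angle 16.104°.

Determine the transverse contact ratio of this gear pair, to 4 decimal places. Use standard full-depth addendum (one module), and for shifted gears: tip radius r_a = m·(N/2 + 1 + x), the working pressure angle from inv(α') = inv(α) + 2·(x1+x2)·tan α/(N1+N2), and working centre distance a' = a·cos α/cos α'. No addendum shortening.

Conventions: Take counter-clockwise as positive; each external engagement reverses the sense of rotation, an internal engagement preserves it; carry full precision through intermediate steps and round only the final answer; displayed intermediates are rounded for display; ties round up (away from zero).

class = single-mesh tooth geometry [involute pair 35T × 21T, m = 3.694]
base radii: r_b1 = 62.108317, r_b2 = 37.264990
tip radii: r_a1 = 68.339000, r_a2 = 42.481000
no profile shift: α' = α, a' = a
action lengths: √(r_a1²−r_b1²) = 28.509225, √(r_a2²−r_b2²) = 20.394996
base pitch p_b = π·m·cos α = 11.149659
CR = (28.509225 + 20.394996 − 103.432000·sin 16.10400°)/11.149659 = 1.812977
contact ratio ≈ 1.8130

1.8130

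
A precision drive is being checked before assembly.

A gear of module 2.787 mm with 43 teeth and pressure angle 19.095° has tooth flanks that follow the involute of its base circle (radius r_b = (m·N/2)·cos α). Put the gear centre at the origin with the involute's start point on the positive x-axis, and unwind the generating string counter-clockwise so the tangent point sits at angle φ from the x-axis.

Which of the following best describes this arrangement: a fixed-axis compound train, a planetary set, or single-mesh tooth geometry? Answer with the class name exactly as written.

topology: single-mesh involute geometry — m = 2.787, N = 43
classification: single-mesh tooth geometry

single-mesh tooth geometry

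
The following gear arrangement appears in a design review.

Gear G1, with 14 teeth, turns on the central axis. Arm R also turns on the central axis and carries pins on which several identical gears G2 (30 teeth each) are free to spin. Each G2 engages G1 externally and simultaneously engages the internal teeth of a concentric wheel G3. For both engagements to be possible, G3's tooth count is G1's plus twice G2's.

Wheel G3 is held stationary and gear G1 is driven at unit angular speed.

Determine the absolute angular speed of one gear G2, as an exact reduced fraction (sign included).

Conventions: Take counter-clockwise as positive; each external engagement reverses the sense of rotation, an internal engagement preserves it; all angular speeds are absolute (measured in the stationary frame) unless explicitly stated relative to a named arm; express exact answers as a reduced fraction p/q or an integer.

class = planetary set [G3 = 14+2·30 = 74; Willis about the carrier]
ring teeth: 14 + 2·30 = 74
14(ω_sun−ω_arm) = −74(ω_ring−ω_arm),  ω_ring = 0, ω_sun = 1
14(1−ω_arm) = −74(0−ω_arm)  ⇒  88·ω_arm = 14  ⇒  ω_arm = 7/44
sun–planet mesh: 14·(1−7/44) = −30·(ω_p−ω_arm)  ⇒  ω_p−ω_arm = -259/660
ω_p = 7/44 − 259/660 = -7/30
exact speed ratio = -7/30

-7/30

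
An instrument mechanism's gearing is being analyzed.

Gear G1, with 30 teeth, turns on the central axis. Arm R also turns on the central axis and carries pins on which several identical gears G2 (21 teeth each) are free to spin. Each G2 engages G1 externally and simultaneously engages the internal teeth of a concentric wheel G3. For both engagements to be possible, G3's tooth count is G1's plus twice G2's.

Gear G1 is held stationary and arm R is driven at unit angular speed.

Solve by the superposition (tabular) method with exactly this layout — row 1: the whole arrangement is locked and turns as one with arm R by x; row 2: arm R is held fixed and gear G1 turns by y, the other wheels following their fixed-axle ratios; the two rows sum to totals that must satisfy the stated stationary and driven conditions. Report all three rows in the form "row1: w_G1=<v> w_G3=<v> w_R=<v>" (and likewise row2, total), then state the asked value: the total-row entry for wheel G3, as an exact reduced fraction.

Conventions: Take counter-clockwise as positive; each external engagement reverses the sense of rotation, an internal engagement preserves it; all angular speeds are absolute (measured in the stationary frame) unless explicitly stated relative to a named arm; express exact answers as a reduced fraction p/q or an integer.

row1: w_G1=1 w_G3=1 w_R=1
row2: w_G1=-1 w_G3=5/12 w_R=0
total: w_G1=0 w_G3=17/12 w_R=1
asked value: 17/12

planetary set (30T centre, 21T on arm, 72T internal) — Willis relation
row 1: whole set turns with the arm by x
row 2 — arm fixed, fixed-axis ratios: sun y, ring −(30/72)·y, arm 0
boundary: total ω_sun = x + y = 0 and total ω_arm = x = 1  ⇒  y = -1, x = 1
row 2 ring = −(30/72)·(-1) = 5/12
totals (row 1 + row 2): sun 1 + (-1) = 0, ring 1 + 5/12 = 17/12, arm 1 + 0 = 1
asked cell (total, ring) = 17/12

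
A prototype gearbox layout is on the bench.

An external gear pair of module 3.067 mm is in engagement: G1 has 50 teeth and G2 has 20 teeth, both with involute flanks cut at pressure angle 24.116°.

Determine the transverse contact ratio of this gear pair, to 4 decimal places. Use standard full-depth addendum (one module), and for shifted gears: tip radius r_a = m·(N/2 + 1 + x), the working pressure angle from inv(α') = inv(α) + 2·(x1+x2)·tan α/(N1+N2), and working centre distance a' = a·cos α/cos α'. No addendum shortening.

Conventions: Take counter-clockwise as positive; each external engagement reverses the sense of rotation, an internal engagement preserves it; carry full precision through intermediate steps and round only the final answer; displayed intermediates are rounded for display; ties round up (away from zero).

1.5005

topology: single-mesh involute geometry — m = 3.067, 50T/20T pair
base radii: r_b1 = 69.982815, r_b2 = 27.993126
tip radii: r_a1 = 79.742000, r_a2 = 33.737000
no profile shift: α' = α, a' = a
action lengths: √(r_a1²−r_b1²) = 38.225544, √(r_a2²−r_b2²) = 18.830031
base pitch p_b = π·m·cos α = 8.794300
CR = (38.225544 + 18.830031 − 107.345000·sin 24.11600°)/8.794300 = 1.500515
contact ratio ≈ 1.5005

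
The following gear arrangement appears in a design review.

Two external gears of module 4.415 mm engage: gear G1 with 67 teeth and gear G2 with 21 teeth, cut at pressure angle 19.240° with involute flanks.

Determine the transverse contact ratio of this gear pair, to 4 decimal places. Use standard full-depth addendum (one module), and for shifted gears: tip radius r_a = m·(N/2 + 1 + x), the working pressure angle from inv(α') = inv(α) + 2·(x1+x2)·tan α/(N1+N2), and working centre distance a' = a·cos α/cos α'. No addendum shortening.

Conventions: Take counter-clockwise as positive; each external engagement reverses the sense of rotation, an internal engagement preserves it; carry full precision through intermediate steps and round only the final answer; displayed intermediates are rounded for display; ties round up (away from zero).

1.7223

class = single-mesh tooth geometry [involute pair 67T × 21T, m = 4.415]
base radii: r_b1 = 139.641635, r_b2 = 43.768274
tip radii: r_a1 = 152.317500, r_a2 = 50.772500
no profile shift: α' = α, a' = a
action lengths: √(r_a1²−r_b1²) = 60.834486, √(r_a2²−r_b2²) = 25.732955
base pitch p_b = π·m·cos α = 13.095437
CR = (60.834486 + 25.732955 − 194.260000·sin 19.24000°)/13.095437 = 1.722260
contact ratio ≈ 1.7223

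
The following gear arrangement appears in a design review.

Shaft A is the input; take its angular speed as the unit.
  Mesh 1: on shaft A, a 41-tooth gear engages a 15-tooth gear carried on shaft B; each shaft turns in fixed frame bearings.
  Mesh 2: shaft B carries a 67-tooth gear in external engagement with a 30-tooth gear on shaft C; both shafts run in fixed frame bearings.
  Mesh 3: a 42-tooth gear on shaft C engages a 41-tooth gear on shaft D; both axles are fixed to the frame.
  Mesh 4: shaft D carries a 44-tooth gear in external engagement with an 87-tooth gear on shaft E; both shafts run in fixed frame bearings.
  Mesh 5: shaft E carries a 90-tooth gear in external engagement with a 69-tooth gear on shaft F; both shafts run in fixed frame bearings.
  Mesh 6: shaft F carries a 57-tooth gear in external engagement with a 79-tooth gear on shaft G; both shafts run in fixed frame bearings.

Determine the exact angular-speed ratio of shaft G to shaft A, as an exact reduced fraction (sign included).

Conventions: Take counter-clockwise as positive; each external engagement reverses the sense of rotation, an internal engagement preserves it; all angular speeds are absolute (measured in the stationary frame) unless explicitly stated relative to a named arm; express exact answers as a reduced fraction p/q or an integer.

784168/263465

class = fixed-axis compound train [6 meshes; 6 ratios multiply, 6 sense flips]
mesh 1 [41T→15T]: running ratio 41/15, sense −
mesh 2 [67T→30T]: running ratio 2747/450, sense +
mesh 3 [42T→41T]: running ratio 469/75, sense −
mesh 4 [44T→87T]: running ratio 20636/6525, sense +
mesh 5 [90T→69T]: running ratio 41272/10005, sense −
mesh 6 [57T→79T]: running ratio 784168/263465, sense +
ω_out/ω_in = 784168/263465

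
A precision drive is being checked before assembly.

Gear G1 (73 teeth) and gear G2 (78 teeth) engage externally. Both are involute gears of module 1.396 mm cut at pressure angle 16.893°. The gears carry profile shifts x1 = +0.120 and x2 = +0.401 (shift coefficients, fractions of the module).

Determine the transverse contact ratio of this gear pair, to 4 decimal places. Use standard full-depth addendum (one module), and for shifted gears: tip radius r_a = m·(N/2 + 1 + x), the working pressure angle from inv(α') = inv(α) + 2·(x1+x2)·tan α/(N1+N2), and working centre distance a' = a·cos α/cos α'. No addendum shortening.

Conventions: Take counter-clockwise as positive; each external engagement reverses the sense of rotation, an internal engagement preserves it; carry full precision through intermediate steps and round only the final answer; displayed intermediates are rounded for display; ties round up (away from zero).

1.9463

topology: single-mesh involute geometry — m = 1.396, 73T/78T pair
base radii: r_b1 = 48.755289, r_b2 = 52.094692
tip radii: r_a1 = 52.517520, r_a2 = 56.399796
inv(α') = inv(16.893°) + 2·(+0.120+0.401)·tan α/(73+78) = 0.01094697  ⇒  α' = 18.10064°
a' = a·cos α / cos α' = 105.3980·cos 16.893°/cos 18.10064° = 106.100661
action lengths: √(r_a1²−r_b1²) = 19.519522, √(r_a2²−r_b2²) = 21.612035
base pitch p_b = π·m·cos α = 4.196418
CR = (19.519522 + 21.612035 − 106.100661·sin 18.10064°)/4.196418 = 1.946294
contact ratio ≈ 1.9463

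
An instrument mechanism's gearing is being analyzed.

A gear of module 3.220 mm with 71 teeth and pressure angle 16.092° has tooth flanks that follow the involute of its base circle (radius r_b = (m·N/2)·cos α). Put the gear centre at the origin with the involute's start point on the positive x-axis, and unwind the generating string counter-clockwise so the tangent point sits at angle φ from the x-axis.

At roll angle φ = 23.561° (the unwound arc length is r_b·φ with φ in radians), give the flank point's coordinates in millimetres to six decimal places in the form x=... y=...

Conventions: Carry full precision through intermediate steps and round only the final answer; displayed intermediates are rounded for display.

x=118.728378 y=2.502970

class = single-mesh tooth geometry [base-circle involute, m = 3.220, 71T]
pitch radius r_p = m·N/2 = 3.220·71/2 = 114.310000
base radius r_b = r_p·cos α = 114.310000·cos 16.092° = 109.831090
roll angle φ = 23.561° = 0.41121703 rad
x = r_b·(cos φ + φ·sin φ) = 118.728378
y = r_b·(sin φ − φ·cos φ) = 2.502970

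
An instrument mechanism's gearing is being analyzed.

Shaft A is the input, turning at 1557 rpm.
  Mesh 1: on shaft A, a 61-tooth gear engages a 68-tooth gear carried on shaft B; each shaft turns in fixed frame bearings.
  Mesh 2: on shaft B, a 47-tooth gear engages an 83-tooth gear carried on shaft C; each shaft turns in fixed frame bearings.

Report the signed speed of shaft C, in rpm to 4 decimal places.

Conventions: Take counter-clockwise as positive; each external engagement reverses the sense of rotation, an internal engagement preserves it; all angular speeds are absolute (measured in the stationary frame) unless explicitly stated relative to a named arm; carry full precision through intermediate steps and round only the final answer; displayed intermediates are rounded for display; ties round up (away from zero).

recognized (3 fixed axles, 2 meshes): fixed-axis compound train
mesh 1 [61T→68T]: ω = 1557.0000×61/68 = 1396.7206 rpm, sense flips to −
mesh 2 [47T→83T]: ω = 1396.7206×47/83 = 790.9141 rpm, sense flips to +
signed output speed = +790.9141 rpm

+790.9141 rpm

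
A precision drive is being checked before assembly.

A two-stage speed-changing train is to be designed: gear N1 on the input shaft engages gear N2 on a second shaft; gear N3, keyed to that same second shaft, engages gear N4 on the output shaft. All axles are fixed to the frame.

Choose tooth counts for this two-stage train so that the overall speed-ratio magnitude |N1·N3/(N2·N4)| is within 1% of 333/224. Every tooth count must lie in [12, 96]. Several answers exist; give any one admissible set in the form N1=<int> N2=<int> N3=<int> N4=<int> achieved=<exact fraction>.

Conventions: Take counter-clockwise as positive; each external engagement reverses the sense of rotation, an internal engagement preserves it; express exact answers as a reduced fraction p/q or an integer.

N1=18 N2=14 N3=37 N4=32 achieved=333/224

2-stage fixed-axis compound train for ratio 333/224
target = 333/224 in lowest terms: an exact hit needs N1·N3 = k·333 and N2·N4 = k·224 for one integer k, every count in [12, 96]; additionally prefer no 1:1 stage (N1 ≠ N2, N3 ≠ N4)
k = 1: no 1:1-free in-range split of k·333 and k·224 into factor pairs; take k = 2
k = 2: N1·N3 = 666 = 18·37, N2·N4 = 448 = 14·32
achieved = 18·37/(14·32) = 333/224; |achieved − target| = 0 ≤ 333/22400 ✓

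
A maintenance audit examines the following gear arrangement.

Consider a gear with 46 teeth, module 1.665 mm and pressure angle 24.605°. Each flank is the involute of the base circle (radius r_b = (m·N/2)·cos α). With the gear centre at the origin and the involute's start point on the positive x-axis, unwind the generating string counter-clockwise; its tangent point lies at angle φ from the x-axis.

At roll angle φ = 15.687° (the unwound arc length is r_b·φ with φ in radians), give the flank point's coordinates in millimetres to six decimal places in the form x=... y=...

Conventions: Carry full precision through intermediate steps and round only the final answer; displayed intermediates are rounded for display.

topology: single-mesh involute geometry — m = 1.665, N = 46
pitch radius r_p = m·N/2 = 1.665·46/2 = 38.295000
base radius r_b = r_p·cos α = 38.295000·cos 24.605° = 34.817806
roll angle φ = 15.687° = 0.27378980 rad
x = r_b·(cos φ + φ·sin φ) = 36.098438
y = r_b·(sin φ − φ·cos φ) = 0.236414

x=36.098438 y=0.236414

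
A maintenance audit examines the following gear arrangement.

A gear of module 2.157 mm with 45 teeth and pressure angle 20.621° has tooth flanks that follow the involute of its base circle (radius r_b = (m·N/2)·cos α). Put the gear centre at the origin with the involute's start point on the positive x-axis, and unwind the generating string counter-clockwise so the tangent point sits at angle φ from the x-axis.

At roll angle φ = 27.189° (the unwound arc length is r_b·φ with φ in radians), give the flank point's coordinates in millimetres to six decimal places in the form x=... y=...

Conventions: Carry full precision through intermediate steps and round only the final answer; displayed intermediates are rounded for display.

recognized (one wheel, involute flank): single-mesh tooth geometry, m = 2.157, N = 45
pitch radius r_p = m·N/2 = 2.157·45/2 = 48.532500
base radius r_b = r_p·cos α = 48.532500·cos 20.621° = 45.423048
roll angle φ = 27.189° = 0.47453757 rad
x = r_b·(cos φ + φ·sin φ) = 50.253027
y = r_b·(sin φ − φ·cos φ) = 1.581814

x=50.253027 y=1.581814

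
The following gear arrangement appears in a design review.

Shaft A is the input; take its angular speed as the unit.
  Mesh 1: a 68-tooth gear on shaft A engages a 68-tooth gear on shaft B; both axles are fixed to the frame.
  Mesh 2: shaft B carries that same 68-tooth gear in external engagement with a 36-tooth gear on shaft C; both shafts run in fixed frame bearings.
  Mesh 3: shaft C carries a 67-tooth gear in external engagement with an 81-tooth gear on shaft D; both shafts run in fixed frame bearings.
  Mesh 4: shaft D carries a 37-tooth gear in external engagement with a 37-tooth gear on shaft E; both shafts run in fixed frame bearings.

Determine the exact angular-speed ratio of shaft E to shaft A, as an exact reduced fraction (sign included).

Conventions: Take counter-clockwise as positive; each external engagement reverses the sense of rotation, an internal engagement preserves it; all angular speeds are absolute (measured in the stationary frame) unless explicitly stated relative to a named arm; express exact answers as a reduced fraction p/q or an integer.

1139/729

class = fixed-axis compound train [4 meshes; 4 ratios multiply, 4 sense flips]
mesh 1 [68T→68T]: running ratio 1, sense −
mesh 2 [68T→36T]: running ratio 17/9, sense +
mesh 3 [67T→81T]: running ratio 1139/729, sense −
mesh 4 [37T→37T]: running ratio 1139/729, sense +
ω_out/ω_in = 1139/729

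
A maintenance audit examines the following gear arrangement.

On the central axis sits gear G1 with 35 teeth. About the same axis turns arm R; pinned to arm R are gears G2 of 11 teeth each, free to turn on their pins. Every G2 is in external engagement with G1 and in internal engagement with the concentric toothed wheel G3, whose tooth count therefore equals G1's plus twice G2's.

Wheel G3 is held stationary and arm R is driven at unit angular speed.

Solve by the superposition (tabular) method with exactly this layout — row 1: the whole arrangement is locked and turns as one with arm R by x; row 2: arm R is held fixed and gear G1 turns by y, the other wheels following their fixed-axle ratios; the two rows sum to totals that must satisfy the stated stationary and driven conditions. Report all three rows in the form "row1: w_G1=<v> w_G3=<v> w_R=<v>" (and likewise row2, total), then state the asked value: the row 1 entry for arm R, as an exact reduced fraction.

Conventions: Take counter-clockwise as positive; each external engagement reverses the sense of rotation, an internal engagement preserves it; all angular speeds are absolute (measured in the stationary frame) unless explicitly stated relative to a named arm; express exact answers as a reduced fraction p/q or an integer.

topology: planetary set — G1 35T / G2 11T / G3 57T, arm = carrier (Willis)
row 1 (train locked, turned with arm): all members turn x
row 2: sun turns y, ring = −(35/57)·y, arm 0
boundary: total ω_ring = x − (35/57)·y = 0 and total ω_arm = x = 1  ⇒  y = 57/35, x = 1
row 2 ring = −(35/57)·57/35 = -1
totals (row 1 + row 2): sun 1 + 57/35 = 92/35, ring 1 + (-1) = 0, arm 1 + 0 = 1
asked cell (row1, arm) = 1

row1: w_G1=1 w_G3=1 w_R=1
row2: w_G1=57/35 w_G3=-1 w_R=0
total: w_G1=92/35 w_G3=0 w_R=1
asked value: 1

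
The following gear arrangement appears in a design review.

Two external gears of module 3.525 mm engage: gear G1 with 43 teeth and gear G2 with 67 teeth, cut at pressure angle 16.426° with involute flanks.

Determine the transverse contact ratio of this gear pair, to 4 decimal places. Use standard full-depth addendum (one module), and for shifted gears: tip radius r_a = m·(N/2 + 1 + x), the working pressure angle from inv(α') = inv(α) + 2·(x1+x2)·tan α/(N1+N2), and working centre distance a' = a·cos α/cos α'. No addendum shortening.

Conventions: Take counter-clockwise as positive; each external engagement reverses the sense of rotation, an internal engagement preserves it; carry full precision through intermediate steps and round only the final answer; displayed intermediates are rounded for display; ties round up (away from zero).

1.9926

class = single-mesh tooth geometry [involute pair 43T × 67T, m = 3.525]
base radii: r_b1 = 72.694290, r_b2 = 113.267848
tip radii: r_a1 = 79.312500, r_a2 = 121.612500
no profile shift: α' = α, a' = a
action lengths: √(r_a1²−r_b1²) = 31.717705, √(r_a2²−r_b2²) = 44.271829
base pitch p_b = π·m·cos α = 10.622132
CR = (31.717705 + 44.271829 − 193.875000·sin 16.42600°)/10.622132 = 1.992650
contact ratio ≈ 1.9926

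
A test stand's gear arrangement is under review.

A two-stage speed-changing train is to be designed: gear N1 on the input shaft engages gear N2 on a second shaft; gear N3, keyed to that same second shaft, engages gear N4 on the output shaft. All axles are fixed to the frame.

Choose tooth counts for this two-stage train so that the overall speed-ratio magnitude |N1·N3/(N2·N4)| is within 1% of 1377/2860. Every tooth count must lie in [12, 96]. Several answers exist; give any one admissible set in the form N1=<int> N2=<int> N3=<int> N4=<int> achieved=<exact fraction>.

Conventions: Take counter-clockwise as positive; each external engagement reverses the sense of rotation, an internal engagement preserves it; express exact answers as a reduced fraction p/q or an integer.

N1=17 N2=44 N3=81 N4=65 achieved=1377/2860

class = fixed-axis compound train [2-stage, 1377/2860 wanted]
target = 1377/2860 in lowest terms: an exact hit needs N1·N3 = k·1377 and N2·N4 = k·2860 for one integer k, every count in [12, 96]; additionally prefer no 1:1 stage (N1 ≠ N2, N3 ≠ N4)
k = 1: N1·N3 = 1377 = 17·81, N2·N4 = 2860 = 44·65
achieved = 17·81/(44·65) = 1377/2860; |achieved − target| = 0 ≤ 1377/286000 ✓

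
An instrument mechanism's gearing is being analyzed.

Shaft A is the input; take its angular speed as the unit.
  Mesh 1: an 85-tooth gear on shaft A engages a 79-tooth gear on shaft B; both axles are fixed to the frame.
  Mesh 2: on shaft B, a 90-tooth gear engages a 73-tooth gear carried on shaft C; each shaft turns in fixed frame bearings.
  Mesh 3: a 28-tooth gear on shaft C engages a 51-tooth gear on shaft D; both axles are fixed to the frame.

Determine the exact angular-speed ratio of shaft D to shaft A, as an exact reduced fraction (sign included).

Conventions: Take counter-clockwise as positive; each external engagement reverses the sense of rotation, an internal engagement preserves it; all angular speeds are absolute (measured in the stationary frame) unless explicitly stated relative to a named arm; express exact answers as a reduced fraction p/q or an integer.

class = fixed-axis compound train [3 meshes; 3 ratios multiply, 3 sense flips]
mesh 1 [85T→79T]: running ratio 85/79, sense −
mesh 2 [90T→73T]: running ratio 7650/5767, sense +
mesh 3 [28T→51T]: running ratio 4200/5767, sense −
ω_out/ω_in = -4200/5767

-4200/5767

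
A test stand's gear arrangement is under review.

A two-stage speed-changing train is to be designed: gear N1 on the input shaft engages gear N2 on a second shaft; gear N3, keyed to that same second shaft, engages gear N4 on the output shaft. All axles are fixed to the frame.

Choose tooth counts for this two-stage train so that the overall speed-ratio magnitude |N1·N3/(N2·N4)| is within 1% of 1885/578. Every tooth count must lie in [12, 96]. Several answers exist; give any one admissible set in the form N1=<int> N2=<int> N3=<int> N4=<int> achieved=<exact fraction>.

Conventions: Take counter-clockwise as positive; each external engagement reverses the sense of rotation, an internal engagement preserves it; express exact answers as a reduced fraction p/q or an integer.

N1=29 N2=17 N3=65 N4=34 achieved=1885/578

2-stage fixed-axis compound train for ratio 1885/578
target = 1885/578 in lowest terms: an exact hit needs N1·N3 = k·1885 and N2·N4 = k·578 for one integer k, every count in [12, 96]; additionally prefer no 1:1 stage (N1 ≠ N2, N3 ≠ N4)
k = 1: N1·N3 = 1885 = 29·65, N2·N4 = 578 = 17·34
achieved = 29·65/(17·34) = 1885/578; |achieved − target| = 0 ≤ 377/11560 ✓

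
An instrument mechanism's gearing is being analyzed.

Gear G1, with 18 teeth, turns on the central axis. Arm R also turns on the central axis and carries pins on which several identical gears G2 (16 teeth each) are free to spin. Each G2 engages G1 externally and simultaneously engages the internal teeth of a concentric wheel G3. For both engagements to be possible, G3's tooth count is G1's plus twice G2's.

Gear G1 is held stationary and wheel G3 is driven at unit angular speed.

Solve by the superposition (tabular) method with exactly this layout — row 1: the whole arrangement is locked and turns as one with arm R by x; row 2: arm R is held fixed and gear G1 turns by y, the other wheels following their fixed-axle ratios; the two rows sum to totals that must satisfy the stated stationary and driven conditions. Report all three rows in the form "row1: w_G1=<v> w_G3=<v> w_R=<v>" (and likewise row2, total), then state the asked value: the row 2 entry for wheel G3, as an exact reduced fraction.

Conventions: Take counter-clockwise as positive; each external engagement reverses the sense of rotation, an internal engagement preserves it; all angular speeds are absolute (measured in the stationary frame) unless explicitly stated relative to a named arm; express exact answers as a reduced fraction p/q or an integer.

row1: w_G1=25/34 w_G3=25/34 w_R=25/34
row2: w_G1=-25/34 w_G3=9/34 w_R=0
total: w_G1=0 w_G3=1 w_R=25/34
asked value: 9/34

topology: planetary set — G1 18T / G2 16T / G3 50T, arm = carrier (Willis)
row 1: whole set turns with the arm by x
superposition row 2 [arm held]: sun y, ring −(18/50)·y, arm 0
boundary: total ω_sun = x + y = 0 and total ω_ring = x − (18/50)·y = 1  ⇒  y = -25/34, x = 25/34
row 2 ring = −(18/50)·(-25/34) = 9/34
totals (row 1 + row 2): sun 25/34 + (-25/34) = 0, ring 25/34 + 9/34 = 1, arm 25/34 + 0 = 25/34
asked cell (row2, ring) = 9/34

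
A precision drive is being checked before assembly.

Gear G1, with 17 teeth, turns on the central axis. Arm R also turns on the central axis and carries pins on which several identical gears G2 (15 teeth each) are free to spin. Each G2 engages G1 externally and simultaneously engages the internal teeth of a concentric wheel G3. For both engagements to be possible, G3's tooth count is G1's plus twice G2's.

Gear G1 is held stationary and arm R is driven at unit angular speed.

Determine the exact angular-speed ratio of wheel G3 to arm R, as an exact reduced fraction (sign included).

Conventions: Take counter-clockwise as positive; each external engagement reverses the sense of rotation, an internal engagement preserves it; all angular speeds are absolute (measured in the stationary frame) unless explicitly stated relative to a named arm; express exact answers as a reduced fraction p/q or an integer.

recognized (axles ride arm R): planetary set, 17/15/47 teeth
ring teeth: 17 + 2·15 = 47
17(ω_sun−ω_arm) = −47(ω_ring−ω_arm),  ω_sun = 0, ω_arm = 1
ω_ring = 1 − (17/47)(0−1) = 64/47
ω_out/ω_in = 64/47

64/47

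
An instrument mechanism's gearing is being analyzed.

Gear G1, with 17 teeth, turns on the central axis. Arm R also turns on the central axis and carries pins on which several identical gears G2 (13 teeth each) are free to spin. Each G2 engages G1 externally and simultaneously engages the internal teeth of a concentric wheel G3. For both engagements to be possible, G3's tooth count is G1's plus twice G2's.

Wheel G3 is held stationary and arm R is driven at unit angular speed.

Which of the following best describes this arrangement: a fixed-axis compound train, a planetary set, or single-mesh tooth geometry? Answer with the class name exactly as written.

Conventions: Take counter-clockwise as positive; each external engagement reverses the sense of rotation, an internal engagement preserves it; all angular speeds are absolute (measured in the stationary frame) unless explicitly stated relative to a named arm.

recognized (axles ride arm R): planetary set, 17/13/43 teeth
classification: planetary set

planetary set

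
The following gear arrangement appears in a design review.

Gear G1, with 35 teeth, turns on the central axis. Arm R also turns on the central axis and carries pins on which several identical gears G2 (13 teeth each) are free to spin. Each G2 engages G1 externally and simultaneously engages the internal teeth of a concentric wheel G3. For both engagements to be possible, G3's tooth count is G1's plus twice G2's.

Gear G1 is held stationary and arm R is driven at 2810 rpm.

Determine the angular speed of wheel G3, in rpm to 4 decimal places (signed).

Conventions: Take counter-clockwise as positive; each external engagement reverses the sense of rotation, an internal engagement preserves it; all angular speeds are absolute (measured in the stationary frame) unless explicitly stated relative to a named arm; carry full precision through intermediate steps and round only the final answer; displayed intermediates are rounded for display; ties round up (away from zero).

planetary set (35T centre, 13T on arm, 61T internal) — Willis relation
normalise by the input: solve with ω_arm = 1, then scale by 2810 rpm
ring teeth: 35 + 2·13 = 61
35(ω_sun−ω_arm) = −61(ω_ring−ω_arm),  ω_sun = 0, ω_arm = 1
ω_ring = 1 − (35/61)(0−1) = 96/61
scale: ω_ring = 96/61 × 2810 rpm = +4422.2951 rpm

+4422.2951 rpm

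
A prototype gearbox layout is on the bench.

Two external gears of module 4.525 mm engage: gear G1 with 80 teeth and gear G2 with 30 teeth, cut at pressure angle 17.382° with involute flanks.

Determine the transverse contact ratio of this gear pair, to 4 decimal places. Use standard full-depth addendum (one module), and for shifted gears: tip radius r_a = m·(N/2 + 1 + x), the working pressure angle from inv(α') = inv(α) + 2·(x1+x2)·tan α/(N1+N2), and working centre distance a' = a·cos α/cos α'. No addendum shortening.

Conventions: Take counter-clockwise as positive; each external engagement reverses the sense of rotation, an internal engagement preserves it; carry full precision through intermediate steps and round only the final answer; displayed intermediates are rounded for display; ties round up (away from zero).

topology: single-mesh involute geometry — m = 4.525, 80T/30T pair
base radii: r_b1 = 172.734495, r_b2 = 64.775436
tip radii: r_a1 = 185.525000, r_a2 = 72.400000
no profile shift: α' = α, a' = a
action lengths: √(r_a1²−r_b1²) = 67.692834, √(r_a2²−r_b2²) = 32.340423
base pitch p_b = π·m·cos α = 13.566536
CR = (67.692834 + 32.340423 − 248.875000·sin 17.38200°)/13.566536 = 1.893195
contact ratio ≈ 1.8932

1.8932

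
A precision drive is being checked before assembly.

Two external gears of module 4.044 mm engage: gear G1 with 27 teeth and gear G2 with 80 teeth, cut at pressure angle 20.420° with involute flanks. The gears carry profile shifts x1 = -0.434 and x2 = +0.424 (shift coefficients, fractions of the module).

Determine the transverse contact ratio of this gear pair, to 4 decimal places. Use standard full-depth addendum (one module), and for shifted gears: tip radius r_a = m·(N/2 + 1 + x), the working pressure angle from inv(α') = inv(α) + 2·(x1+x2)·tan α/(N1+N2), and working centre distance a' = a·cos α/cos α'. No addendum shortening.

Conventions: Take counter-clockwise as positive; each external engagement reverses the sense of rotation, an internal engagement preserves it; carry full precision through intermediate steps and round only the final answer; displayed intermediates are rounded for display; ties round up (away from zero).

1.7448

recognized (one external pair, fixed centres): single-mesh tooth geometry, m = 4.044, N1 = 27, N2 = 80
base radii: r_b1 = 51.163327, r_b2 = 151.595043
tip radii: r_a1 = 56.882904, r_a2 = 167.518656
inv(α') = inv(20.420°) + 2·(-0.434+0.424)·tan α/(27+80) = 0.01582824  ⇒  α' = 20.39119°
a' = a·cos α / cos α' = 216.3540·cos 20.420°/cos 20.39119° = 216.313533
action lengths: √(r_a1²−r_b1²) = 24.859178, √(r_a2²−r_b2²) = 71.284241
base pitch p_b = π·m·cos α = 11.906247
CR = (24.859178 + 71.284241 − 216.313533·sin 20.39119°)/11.906247 = 1.744777
contact ratio ≈ 1.7448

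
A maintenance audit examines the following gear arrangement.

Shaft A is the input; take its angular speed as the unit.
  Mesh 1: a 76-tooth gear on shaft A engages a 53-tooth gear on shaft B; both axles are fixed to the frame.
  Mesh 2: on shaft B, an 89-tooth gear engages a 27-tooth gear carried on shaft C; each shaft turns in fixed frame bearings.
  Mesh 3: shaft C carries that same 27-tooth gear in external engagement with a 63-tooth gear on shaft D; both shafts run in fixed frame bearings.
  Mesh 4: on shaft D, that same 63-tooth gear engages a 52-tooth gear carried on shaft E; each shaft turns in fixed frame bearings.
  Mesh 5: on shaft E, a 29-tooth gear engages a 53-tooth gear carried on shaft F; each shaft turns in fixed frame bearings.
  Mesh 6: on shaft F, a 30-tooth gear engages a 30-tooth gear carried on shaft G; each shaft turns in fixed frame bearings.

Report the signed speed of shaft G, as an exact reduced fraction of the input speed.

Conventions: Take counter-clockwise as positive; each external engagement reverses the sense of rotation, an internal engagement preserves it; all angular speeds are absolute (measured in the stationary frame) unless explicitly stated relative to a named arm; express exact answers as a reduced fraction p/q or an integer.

49039/36517

6-mesh fixed-axis compound train (all bearings frame-fixed)
mesh 1 [76T→53T]: |ω|/ω_in = 1×76/53 = 76/53, sense flips to −
mesh 2 [89T→27T]: |ω|/ω_in = (76/53)×89/27 = 6764/1431, sense flips to +
mesh 3 [27T→63T]: |ω|/ω_in = (6764/1431)×27/63 = 6764/3339, sense flips to −
mesh 4 [63T→52T]: |ω|/ω_in = (6764/3339)×63/52 = 1691/689, sense flips to +
mesh 5 [29T→53T]: |ω|/ω_in = (1691/689)×29/53 = 49039/36517, sense flips to −
mesh 6 [30T→30T]: |ω|/ω_in = (49039/36517)×30/30 = 49039/36517, sense flips to +
signed output speed (× input speed) = 49039/36517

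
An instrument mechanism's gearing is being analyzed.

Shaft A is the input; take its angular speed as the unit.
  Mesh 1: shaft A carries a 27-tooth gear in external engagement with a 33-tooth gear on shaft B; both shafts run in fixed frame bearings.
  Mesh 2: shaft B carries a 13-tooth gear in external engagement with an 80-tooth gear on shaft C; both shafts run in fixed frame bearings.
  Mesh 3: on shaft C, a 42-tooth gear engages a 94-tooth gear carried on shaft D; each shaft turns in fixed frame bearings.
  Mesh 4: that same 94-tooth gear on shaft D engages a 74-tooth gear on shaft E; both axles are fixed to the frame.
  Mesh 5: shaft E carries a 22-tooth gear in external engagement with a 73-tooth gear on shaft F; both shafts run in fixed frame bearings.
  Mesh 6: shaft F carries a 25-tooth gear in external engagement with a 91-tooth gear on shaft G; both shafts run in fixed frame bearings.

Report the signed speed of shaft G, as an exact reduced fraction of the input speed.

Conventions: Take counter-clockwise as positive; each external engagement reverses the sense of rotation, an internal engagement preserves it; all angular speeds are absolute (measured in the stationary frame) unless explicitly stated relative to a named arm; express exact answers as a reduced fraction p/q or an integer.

6-mesh fixed-axis compound train (all bearings frame-fixed)
mesh 1 [27T→33T]: |ω|/ω_in = 1×27/33 = 9/11, sense flips to −
mesh 2 [13T→80T]: |ω|/ω_in = (9/11)×13/80 = 117/880, sense flips to +
mesh 3 [42T→94T]: |ω|/ω_in = (117/880)×42/94 = 2457/41360, sense flips to −
mesh 4 [94T→74T]: |ω|/ω_in = (2457/41360)×94/74 = 2457/32560, sense flips to +
mesh 5 [22T→73T]: |ω|/ω_in = (2457/32560)×22/73 = 2457/108040, sense flips to −
mesh 6 [25T→91T]: |ω|/ω_in = (2457/108040)×25/91 = 135/21608, sense flips to +
signed output speed (× input speed) = 135/21608

135/21608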